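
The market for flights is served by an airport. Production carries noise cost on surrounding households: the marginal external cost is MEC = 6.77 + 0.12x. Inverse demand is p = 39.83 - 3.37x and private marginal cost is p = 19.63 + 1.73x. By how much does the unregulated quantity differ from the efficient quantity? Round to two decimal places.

1.39 units

Market equilibrium (private): 19.63 + 1.73x = 39.83 - 3.37x → x_m = 3.9608.
Social marginal cost = private MC + MEC = 26.40 + 1.85x.
Set SMC = demand: 26.40 + 1.85x = 39.83 - 3.37x → x* = 2.5728.
Gap = |3.9608 − 2.5728| = 1.3880.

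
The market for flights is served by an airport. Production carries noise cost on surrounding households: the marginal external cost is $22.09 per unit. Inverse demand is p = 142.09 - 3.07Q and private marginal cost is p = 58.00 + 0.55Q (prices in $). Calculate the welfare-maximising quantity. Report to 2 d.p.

Social marginal cost = private MC + MEC = 80.09 + 0.55Q.
Set SMC = demand: 80.09 + 0.55Q = 142.09 - 3.07Q → Q* = 17.1271.

Q* = 17.13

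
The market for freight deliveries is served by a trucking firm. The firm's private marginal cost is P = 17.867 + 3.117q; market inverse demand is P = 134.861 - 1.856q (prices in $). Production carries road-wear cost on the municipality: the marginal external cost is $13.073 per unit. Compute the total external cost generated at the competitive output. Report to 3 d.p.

$307.553

Market equilibrium (private): 17.867 + 3.117q = 134.861 - 1.856q → q_m = 23.5258.
Total external cost = MEC × q_m = 13.073 × 23.5258 = 307.5528.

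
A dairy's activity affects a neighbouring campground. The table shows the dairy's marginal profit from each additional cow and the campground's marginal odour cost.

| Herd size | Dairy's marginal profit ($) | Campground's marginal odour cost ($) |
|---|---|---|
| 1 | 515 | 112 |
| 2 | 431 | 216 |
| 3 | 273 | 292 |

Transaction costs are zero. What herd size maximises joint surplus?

Bargaining reaches the level where marginal profit last exceeds marginal odour cost.
That holds through level 2 (431 ≥ 216) but not at 3 (273 < 292).

2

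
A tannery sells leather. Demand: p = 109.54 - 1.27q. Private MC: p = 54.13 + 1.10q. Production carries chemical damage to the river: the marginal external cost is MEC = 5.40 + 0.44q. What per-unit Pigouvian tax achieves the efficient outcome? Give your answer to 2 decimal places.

Social marginal cost = private MC + MEC = 59.53 + 1.54q.
Set SMC = demand: 59.53 + 1.54q = 109.54 - 1.27q → q* = 17.7972.
The Pigouvian tax equals MEC at q*: 5.40 + 0.44×17.7972 = 13.2308.

tax = 13.23 per unit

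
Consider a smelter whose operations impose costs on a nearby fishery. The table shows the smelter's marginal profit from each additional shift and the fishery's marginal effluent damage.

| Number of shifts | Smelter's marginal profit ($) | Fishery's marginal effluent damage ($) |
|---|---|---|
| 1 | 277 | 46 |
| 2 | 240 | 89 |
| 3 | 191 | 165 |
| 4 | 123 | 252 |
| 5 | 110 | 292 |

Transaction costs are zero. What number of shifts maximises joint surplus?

Bargaining reaches the level where marginal profit last exceeds marginal effluent damage.
That holds through level 3 (191 ≥ 165) but not at 4 (123 < 252).

3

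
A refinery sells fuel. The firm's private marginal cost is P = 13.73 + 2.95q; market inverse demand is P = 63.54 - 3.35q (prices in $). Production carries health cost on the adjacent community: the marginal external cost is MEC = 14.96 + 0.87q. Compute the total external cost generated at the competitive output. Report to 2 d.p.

Market equilibrium (private): 13.73 + 2.95q = 63.54 - 3.35q → q_m = 7.9063.
Total external cost = ∫₀^{q_m} (14.96 + 0.87q) dq = 14.96×7.9063 + ½×0.87×7.9063² = 145.4699.

$145.47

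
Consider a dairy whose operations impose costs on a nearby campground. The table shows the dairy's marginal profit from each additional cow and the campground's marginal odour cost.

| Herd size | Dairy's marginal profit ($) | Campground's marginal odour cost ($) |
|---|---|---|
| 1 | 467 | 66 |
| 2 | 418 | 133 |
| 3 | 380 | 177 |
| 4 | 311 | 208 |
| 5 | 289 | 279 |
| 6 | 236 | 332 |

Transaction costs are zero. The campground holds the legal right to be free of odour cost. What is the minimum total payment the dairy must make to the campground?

Efficient level: marginal profit ≥ marginal odour cost through level 5, so k* = 5.
With the campground holding the right, the dairy must at least compensate total damage at k*: 66 + 133 + 177 + 208 + 279 = 863.

$863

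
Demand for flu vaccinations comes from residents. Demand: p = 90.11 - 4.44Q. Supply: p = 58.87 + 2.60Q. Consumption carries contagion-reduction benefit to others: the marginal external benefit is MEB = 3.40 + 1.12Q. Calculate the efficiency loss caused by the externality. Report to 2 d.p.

Market equilibrium (private): 58.87 + 2.60Q = 90.11 - 4.44Q → Q_m = 4.4375.
Social marginal benefit = demand + MEB = 93.51 - 3.32Q.
Set SMB = MC: 93.51 - 3.32Q = 58.87 + 2.60Q → Q* = 5.8514.
Height of the DWL triangle at Q_m is SMB(Q_m) − MC(Q_m) = MEB(Q_m) = 8.3700.
DWL = ½ × 1.4139 × 8.3700 = 5.9172.

DWL = 5.92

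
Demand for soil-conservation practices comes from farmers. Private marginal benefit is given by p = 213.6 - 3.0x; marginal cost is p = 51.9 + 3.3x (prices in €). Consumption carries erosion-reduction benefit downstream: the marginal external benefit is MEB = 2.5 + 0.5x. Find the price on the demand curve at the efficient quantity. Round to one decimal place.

Social marginal benefit = demand + MEB = 216.1 - 2.5x.
Set SMB = MC: 216.1 - 2.5x = 51.9 + 3.3x → x* = 28.3103.
Consumer price on the demand curve at x*: 213.6 − 3.0×28.3103 = 128.6691.

P = €128.7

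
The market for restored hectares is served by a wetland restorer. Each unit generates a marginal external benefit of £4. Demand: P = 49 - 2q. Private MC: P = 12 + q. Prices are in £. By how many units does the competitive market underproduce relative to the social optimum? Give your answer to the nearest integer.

Market equilibrium (private): 12 + q = 49 - 2q → q_m = 12.3333.
Social marginal cost = private MC − MEB = 8 + q.
Set SMC = demand: 8 + q = 49 - 2q → q* = 13.6667.
Gap = |12.3333 − 13.6667| = 1.3334.

1 units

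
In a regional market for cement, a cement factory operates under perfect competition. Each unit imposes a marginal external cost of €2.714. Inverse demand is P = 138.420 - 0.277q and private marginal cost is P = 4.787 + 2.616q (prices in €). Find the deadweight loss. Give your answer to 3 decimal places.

Market equilibrium (private): 4.787 + 2.616q = 138.420 - 0.277q → q_m = 46.1918.
Social marginal cost = private MC + MEC = 7.501 + 2.616q.
Set SMC = demand: 7.501 + 2.616q = 138.420 - 0.277q → q* = 45.2537.
Between q* and q_m the wedge SMC − demand runs linearly from 0 to MEC(q_m), so the loss is a triangle.
DWL = ½ × 0.9381 × 2.7140 = 1.2730.

DWL = €1.273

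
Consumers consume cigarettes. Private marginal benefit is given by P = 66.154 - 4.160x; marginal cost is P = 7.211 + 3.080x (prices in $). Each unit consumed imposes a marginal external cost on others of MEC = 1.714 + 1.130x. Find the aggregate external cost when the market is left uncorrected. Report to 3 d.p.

Market equilibrium (private): 7.211 + 3.080x = 66.154 - 4.160x → x_m = 8.1413.
Total external cost = ∫₀^{x_m} (1.714 + 1.130x) dx = 1.714×8.1413 + ½×1.130×8.1413² = 51.4028.

$51.403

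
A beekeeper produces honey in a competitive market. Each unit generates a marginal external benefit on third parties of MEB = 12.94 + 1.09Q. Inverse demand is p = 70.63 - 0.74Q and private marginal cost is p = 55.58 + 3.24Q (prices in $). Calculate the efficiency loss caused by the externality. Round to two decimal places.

DWL = $50.36

Market equilibrium (private): 55.58 + 3.24Q = 70.63 - 0.74Q → Q_m = 3.7814.
Social marginal cost = private MC − MEB = 42.64 + 2.15Q.
Set SMC = demand: 42.64 + 2.15Q = 70.63 - 0.74Q → Q* = 9.6851.
The welfare-loss triangle has base |Q_m − Q*| and height MEB(Q_m) (the vertical gap between SMC and demand is zero at Q* and MEB at Q_m).
DWL = ½ × 5.9037 × 17.0617 = 50.3636.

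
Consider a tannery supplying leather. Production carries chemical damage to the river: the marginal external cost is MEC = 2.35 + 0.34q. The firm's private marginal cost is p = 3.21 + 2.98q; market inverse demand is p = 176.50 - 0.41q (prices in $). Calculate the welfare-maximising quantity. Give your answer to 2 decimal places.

Social marginal cost = private MC + MEC = 5.56 + 3.32q.
Set SMC = demand: 5.56 + 3.32q = 176.50 - 0.41q → q* = 45.8284.

q* = 45.83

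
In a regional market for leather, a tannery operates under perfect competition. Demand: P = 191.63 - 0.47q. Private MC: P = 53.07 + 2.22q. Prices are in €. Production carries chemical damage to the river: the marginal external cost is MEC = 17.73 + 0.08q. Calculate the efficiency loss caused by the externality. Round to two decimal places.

DWL = €86.18

Market equilibrium (private): 53.07 + 2.22q = 191.63 - 0.47q → q_m = 51.5093.
Social marginal cost = private MC + MEC = 70.80 + 2.30q.
Set SMC = demand: 70.80 + 2.30q = 191.63 - 0.47q → q* = 43.6209.
Between q* and q_m the wedge SMC − demand runs linearly from 0 to MEC(q_m), so the loss is a triangle.
DWL = ½ × 7.8884 × 21.8507 = 86.1835.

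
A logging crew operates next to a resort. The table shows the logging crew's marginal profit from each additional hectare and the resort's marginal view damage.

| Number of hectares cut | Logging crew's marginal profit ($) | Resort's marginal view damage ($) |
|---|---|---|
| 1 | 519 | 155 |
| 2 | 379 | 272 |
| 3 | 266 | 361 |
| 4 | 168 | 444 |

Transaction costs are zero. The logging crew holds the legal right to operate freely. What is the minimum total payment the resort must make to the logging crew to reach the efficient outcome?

Left alone the logging crew would choose level 4 (marginal profit stays positive).
Efficient level: k* = 2 (marginal profit ≥ marginal view damage through 2).
The resort must at least cover the logging crew's forgone profit from cutting 4→2: 266 + 168 = 434.

$434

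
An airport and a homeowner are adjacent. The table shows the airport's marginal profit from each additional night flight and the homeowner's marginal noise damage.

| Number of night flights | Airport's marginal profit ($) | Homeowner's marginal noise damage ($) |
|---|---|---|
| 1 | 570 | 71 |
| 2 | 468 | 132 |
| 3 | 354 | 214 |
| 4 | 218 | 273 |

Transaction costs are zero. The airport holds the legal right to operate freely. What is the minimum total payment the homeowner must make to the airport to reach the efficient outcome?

$218

Left alone the airport would choose level 4 (marginal profit stays positive).
Efficient level: k* = 3 (marginal profit ≥ marginal noise damage through 3).
The homeowner must at least cover the airport's forgone profit from cutting 4→3: 218 = 218.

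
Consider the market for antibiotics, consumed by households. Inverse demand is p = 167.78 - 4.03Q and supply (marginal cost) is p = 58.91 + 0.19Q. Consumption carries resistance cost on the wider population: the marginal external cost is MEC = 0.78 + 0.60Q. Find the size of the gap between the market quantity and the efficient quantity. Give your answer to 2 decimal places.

Market equilibrium (private): 58.91 + 0.19Q = 167.78 - 4.03Q → Q_m = 25.7986.
Social marginal benefit = demand − MEC = 167.00 - 4.63Q.
Set SMB = MC: 167.00 - 4.63Q = 58.91 + 0.19Q → Q* = 22.4253.
Gap = |25.7986 − 22.4253| = 3.3733.

3.37 units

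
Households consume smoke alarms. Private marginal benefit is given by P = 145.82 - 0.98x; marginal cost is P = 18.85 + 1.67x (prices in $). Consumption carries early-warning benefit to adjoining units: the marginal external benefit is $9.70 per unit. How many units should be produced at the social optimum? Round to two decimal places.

x* = 51.57

Social marginal benefit = demand + MEB = 155.52 - 0.98x.
Set SMB = MC: 155.52 - 0.98x = 18.85 + 1.67x → x* = 51.5736.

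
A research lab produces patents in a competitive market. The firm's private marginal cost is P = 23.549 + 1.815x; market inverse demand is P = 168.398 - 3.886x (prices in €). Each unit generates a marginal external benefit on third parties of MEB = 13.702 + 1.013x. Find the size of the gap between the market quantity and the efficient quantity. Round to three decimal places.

Market equilibrium (private): 23.549 + 1.815x = 168.398 - 3.886x → x_m = 25.4076.
Social marginal cost = private MC − MEB = 9.847 + 0.802x.
Set SMC = demand: 9.847 + 0.802x = 168.398 - 3.886x → x* = 33.8206.
Gap = |25.4076 − 33.8206| = 8.4130.

8.413 units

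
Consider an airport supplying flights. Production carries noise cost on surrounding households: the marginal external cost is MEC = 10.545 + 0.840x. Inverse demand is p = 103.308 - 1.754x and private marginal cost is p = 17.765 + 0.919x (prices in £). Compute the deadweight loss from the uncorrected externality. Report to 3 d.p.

Market equilibrium (private): 17.765 + 0.919x = 103.308 - 1.754x → x_m = 32.0026.
Social marginal cost = private MC + MEC = 28.310 + 1.759x.
Set SMC = demand: 28.310 + 1.759x = 103.308 - 1.754x → x* = 21.3487.
The welfare-loss triangle has base |x_m − x*| and height MEC(x_m) (the vertical gap between SMC and demand is zero at x* and MEC at x_m).
DWL = ½ × 10.6539 × 37.4272 = 199.3728.

DWL = £199.373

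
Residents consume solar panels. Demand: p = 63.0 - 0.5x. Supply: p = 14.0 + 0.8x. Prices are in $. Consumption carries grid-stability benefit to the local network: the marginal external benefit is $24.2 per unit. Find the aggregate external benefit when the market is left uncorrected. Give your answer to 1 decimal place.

Market equilibrium (private): 14.0 + 0.8x = 63.0 - 0.5x → x_m = 37.6923.
Total external benefit = MEB × x_m = 24.2 × 37.6923 = 912.1537.

$912.2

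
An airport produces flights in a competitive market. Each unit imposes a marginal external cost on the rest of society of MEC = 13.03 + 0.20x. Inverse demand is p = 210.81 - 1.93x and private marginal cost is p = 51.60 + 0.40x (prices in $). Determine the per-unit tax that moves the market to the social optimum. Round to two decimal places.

Social marginal cost = private MC + MEC = 64.63 + 0.60x.
Set SMC = demand: 64.63 + 0.60x = 210.81 - 1.93x → x* = 57.7787.
The Pigouvian tax equals MEC at x*: 13.03 + 0.20×57.7787 = 24.5857.

tax = $24.59 per unit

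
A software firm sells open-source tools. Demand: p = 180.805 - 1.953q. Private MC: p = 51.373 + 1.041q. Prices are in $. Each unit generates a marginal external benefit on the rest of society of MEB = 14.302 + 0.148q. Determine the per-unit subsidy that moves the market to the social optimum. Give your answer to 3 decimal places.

Social marginal cost = private MC − MEB = 37.071 + 0.893q.
Set SMC = demand: 37.071 + 0.893q = 180.805 - 1.953q → q* = 50.5039.
The Pigouvian subsidy equals MEB at q*: 14.302 + 0.148×50.5039 = 21.7766.

subsidy = $21.777 per unit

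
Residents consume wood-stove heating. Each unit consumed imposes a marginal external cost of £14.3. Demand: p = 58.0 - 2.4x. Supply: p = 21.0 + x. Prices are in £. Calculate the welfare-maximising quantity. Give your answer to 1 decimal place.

x* = 6.7

Social marginal benefit = demand − MEC = 43.7 - 2.4x.
Set SMB = MC: 43.7 - 2.4x = 21.0 + x → x* = 6.6765.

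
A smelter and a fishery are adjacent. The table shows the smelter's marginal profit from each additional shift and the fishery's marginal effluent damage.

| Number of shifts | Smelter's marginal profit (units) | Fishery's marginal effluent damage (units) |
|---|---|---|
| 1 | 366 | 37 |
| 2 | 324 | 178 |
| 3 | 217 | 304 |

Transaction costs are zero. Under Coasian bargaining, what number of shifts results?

Bargaining reaches the level where marginal profit last exceeds marginal effluent damage.
That holds through level 2 (324 ≥ 178) but not at 3 (217 < 304).

2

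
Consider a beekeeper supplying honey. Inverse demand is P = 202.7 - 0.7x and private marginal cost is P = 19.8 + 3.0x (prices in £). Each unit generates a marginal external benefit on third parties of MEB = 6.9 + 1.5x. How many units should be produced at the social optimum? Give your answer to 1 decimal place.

Social marginal cost = private MC − MEB = 12.9 + 1.5x.
Set SMC = demand: 12.9 + 1.5x = 202.7 - 0.7x → x* = 86.2727.

x* = 86.3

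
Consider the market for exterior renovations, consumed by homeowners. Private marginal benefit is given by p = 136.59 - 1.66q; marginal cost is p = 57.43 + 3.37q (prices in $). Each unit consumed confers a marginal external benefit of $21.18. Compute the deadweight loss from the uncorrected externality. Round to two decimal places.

DWL = $44.59

Market equilibrium (private): 57.43 + 3.37q = 136.59 - 1.66q → q_m = 15.7376.
Social marginal benefit = demand + MEB = 157.77 - 1.66q.
Set SMB = MC: 157.77 - 1.66q = 57.43 + 3.37q → q* = 19.9483.
The welfare-loss triangle has base |q_m − q*| and height MEB(q_m) (the vertical gap between SMB and MC is zero at q* and MEB at q_m).
DWL = ½ × 4.2107 × 21.1800 = 44.5913.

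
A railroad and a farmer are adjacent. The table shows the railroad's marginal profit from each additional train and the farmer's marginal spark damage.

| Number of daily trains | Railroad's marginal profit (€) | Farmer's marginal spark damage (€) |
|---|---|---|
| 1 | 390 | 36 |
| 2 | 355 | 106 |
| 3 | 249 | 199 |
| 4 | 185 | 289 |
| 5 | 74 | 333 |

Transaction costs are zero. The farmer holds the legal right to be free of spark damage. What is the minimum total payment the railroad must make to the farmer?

€341

Efficient level: marginal profit ≥ marginal spark damage through level 3, so k* = 3.
With the farmer holding the right, the railroad must at least compensate total damage at k*: 36 + 106 + 199 = 341.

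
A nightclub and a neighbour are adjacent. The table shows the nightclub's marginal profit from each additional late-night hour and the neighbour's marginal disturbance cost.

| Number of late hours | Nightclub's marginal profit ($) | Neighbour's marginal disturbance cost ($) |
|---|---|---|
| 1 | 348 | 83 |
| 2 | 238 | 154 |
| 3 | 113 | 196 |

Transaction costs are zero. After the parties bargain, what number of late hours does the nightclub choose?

2

Bargaining reaches the level where marginal profit last exceeds marginal disturbance cost.
That holds through level 2 (238 ≥ 154) but not at 3 (113 < 196).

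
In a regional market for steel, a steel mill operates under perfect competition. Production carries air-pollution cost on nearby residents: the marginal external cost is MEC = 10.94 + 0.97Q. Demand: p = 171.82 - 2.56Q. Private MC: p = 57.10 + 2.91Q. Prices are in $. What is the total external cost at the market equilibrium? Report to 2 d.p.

Market equilibrium (private): 57.10 + 2.91Q = 171.82 - 2.56Q → Q_m = 20.9726.
Total external cost = ∫₀^{Q_m} (10.94 + 0.97Q) dQ = 10.94×20.9726 + ½×0.97×20.9726² = 442.7675.

$442.77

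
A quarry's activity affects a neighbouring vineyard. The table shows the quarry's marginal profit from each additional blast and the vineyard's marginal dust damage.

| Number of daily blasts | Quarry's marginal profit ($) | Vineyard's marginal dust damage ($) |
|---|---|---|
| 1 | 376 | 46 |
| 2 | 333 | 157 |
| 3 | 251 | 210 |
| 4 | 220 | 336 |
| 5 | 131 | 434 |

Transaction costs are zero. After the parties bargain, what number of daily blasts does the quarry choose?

3

Bargaining reaches the level where marginal profit last exceeds marginal dust damage.
That holds through level 3 (251 ≥ 210) but not at 4 (220 < 336).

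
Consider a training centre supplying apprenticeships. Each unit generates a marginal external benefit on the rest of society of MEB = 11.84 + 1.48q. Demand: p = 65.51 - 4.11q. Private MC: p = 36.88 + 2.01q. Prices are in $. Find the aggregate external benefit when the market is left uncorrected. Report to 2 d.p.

$71.58

Market equilibrium (private): 36.88 + 2.01q = 65.51 - 4.11q → q_m = 4.6781.
Total external benefit = ∫₀^{q_m} (11.84 + 1.48q) dq = 11.84×4.6781 + ½×1.48×4.6781² = 71.5833.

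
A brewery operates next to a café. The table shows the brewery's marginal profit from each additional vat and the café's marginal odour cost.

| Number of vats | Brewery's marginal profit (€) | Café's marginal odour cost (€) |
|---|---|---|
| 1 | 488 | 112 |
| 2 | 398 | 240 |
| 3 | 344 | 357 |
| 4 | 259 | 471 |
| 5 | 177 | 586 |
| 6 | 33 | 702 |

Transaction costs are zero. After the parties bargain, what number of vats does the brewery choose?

Bargaining reaches the level where marginal profit last exceeds marginal odour cost.
That holds through level 2 (398 ≥ 240) but not at 3 (344 < 357).

2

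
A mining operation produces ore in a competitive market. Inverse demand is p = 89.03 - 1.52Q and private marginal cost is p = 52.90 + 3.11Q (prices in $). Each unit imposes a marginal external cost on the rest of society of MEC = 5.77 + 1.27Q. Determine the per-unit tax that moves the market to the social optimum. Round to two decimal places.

tax = $12.31 per unit

Social marginal cost = private MC + MEC = 58.67 + 4.38Q.
Set SMC = demand: 58.67 + 4.38Q = 89.03 - 1.52Q → Q* = 5.1458.
The Pigouvian tax equals MEC at Q*: 5.77 + 1.27×5.1458 = 12.3052.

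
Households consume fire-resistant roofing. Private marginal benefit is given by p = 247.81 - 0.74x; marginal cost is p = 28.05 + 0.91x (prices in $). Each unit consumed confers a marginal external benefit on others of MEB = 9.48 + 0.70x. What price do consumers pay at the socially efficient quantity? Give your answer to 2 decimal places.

Social marginal benefit = demand + MEB = 257.29 - 0.04x.
Set SMB = MC: 257.29 - 0.04x = 28.05 + 0.91x → x* = 241.3053.
Consumer price on the demand curve at x*: 247.81 − 0.74×241.3053 = 69.2441.

P = $69.24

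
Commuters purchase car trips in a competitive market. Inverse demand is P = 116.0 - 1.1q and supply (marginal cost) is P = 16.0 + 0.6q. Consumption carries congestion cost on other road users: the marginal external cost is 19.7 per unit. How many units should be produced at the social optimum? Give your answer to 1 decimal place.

Social marginal benefit = demand − MEC = 96.3 - 1.1q.
Set SMB = MC: 96.3 - 1.1q = 16.0 + 0.6q → q* = 47.2353.

q* = 47.2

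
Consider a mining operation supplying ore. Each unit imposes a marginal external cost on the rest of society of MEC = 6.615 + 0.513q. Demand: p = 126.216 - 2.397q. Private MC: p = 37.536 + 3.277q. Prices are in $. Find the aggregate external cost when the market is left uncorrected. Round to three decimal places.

Market equilibrium (private): 37.536 + 3.277q = 126.216 - 2.397q → q_m = 15.6292.
Total external cost = ∫₀^{q_m} (6.615 + 0.513q) dq = 6.615×15.6292 + ½×0.513×15.6292² = 166.0429.

$166.043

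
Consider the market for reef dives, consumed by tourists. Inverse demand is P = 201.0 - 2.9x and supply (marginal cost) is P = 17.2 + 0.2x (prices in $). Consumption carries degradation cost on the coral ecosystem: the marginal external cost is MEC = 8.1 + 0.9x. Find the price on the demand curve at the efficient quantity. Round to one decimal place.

P = $73.6

Social marginal benefit = demand − MEC = 192.9 - 3.8x.
Set SMB = MC: 192.9 - 3.8x = 17.2 + 0.2x → x* = 43.9250.
Consumer price on the demand curve at x*: 201.0 − 2.9×43.9250 = 73.6175.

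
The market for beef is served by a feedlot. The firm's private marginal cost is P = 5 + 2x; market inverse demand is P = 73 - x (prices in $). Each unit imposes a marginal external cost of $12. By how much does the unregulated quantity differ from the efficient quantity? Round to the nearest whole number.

Market equilibrium (private): 5 + 2x = 73 - x → x_m = 22.6667.
Social marginal cost = private MC + MEC = 17 + 2x.
Set SMC = demand: 17 + 2x = 73 - x → x* = 18.6667.
Gap = |22.6667 − 18.6667| = 4.0000.

4 units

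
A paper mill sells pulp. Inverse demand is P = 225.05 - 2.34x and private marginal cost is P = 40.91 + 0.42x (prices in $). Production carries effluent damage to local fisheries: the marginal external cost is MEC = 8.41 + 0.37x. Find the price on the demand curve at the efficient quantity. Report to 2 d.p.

Social marginal cost = private MC + MEC = 49.32 + 0.79x.
Set SMC = demand: 49.32 + 0.79x = 225.05 - 2.34x → x* = 56.1438.
Consumer price on the demand curve at x*: 225.05 − 2.34×56.1438 = 93.6735.

P = $93.67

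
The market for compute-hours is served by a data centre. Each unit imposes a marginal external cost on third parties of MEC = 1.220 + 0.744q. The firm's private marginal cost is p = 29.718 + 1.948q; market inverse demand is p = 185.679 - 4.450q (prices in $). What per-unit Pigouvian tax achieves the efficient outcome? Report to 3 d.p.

Social marginal cost = private MC + MEC = 30.938 + 2.692q.
Set SMC = demand: 30.938 + 2.692q = 185.679 - 4.450q → q* = 21.6663.
The Pigouvian tax equals MEC at q*: 1.220 + 0.744×21.6663 = 17.3397.

tax = $17.340 per unit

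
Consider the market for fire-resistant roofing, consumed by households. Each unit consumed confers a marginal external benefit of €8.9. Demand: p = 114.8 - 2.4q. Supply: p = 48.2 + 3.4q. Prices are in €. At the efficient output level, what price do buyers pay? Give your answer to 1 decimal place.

Social marginal benefit = demand + MEB = 123.7 - 2.4q.
Set SMB = MC: 123.7 - 2.4q = 48.2 + 3.4q → q* = 13.0172.
Consumer price on the demand curve at q*: 114.8 − 2.4×13.0172 = 83.5587.

P = €83.6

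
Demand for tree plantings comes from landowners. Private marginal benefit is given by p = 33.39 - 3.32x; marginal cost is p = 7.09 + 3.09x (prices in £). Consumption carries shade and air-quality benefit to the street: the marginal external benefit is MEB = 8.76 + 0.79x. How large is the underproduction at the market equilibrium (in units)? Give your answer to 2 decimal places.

Market equilibrium (private): 7.09 + 3.09x = 33.39 - 3.32x → x_m = 4.1030.
Social marginal benefit = demand + MEB = 42.15 - 2.53x.
Set SMB = MC: 42.15 - 2.53x = 7.09 + 3.09x → x* = 6.2384.
Gap = |4.1030 − 6.2384| = 2.1354.

2.14 units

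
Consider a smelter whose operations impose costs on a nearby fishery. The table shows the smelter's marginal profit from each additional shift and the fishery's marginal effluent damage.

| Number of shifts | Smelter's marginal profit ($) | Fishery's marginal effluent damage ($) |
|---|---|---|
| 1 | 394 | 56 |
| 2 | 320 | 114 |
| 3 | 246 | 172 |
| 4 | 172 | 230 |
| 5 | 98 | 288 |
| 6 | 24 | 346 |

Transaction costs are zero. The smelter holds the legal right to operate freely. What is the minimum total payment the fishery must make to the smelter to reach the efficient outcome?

$294

Left alone the smelter would choose level 6 (marginal profit stays positive).
Efficient level: k* = 3 (marginal profit ≥ marginal effluent damage through 3).
The fishery must at least cover the smelter's forgone profit from cutting 6→3: 172 + 98 + 24 = 294.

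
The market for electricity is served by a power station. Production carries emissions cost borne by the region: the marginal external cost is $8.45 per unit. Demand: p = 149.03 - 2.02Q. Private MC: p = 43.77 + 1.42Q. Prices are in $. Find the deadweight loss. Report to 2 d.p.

DWL = $10.38

Market equilibrium (private): 43.77 + 1.42Q = 149.03 - 2.02Q → Q_m = 30.5988.
Social marginal cost = private MC + MEC = 52.22 + 1.42Q.
Set SMC = demand: 52.22 + 1.42Q = 149.03 - 2.02Q → Q* = 28.1424.
The welfare-loss triangle has base |Q_m − Q*| and height MEC(Q_m) (the vertical gap between SMC and demand is zero at Q* and MEC at Q_m).
DWL = ½ × 2.4564 × 8.4500 = 10.3783.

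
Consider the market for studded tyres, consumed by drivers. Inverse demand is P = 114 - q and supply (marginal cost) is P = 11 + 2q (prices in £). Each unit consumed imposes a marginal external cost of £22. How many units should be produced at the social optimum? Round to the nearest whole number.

q* = 27

Social marginal benefit = demand − MEC = 92 - q.
Set SMB = MC: 92 - q = 11 + 2q → q* = 27.0000.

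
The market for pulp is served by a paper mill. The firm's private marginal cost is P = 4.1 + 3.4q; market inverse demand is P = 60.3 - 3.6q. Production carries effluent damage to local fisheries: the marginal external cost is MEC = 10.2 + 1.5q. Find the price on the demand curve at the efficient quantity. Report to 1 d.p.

Social marginal cost = private MC + MEC = 14.3 + 4.9q.
Set SMC = demand: 14.3 + 4.9q = 60.3 - 3.6q → q* = 5.4118.
Consumer price on the demand curve at q*: 60.3 − 3.6×5.4118 = 40.8175.

P = 40.8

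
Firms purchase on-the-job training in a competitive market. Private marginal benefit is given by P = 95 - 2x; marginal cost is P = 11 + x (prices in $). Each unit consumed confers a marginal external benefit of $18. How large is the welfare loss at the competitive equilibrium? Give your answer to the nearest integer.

Market equilibrium (private): 11 + x = 95 - 2x → x_m = 28.0000.
Social marginal benefit = demand + MEB = 113 - 2x.
Set SMB = MC: 113 - 2x = 11 + x → x* = 34.0000.
Between x* and x_m the wedge SMB − MC runs linearly from 0 to MEB(x_m), so the loss is a triangle.
DWL = ½ × 6.0000 × 18.0000 = 54.0000.

DWL = $54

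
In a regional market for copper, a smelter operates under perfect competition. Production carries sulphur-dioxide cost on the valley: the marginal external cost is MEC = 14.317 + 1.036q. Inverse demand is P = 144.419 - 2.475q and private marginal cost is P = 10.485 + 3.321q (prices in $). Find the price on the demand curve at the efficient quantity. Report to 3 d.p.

P = $101.086

Social marginal cost = private MC + MEC = 24.802 + 4.357q.
Set SMC = demand: 24.802 + 4.357q = 144.419 - 2.475q → q* = 17.5083.
Consumer price on the demand curve at q*: 144.419 − 2.475×17.5083 = 101.0860.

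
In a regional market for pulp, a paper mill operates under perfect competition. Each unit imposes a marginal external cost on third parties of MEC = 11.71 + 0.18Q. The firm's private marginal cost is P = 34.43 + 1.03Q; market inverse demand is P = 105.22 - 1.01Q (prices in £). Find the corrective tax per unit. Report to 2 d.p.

Social marginal cost = private MC + MEC = 46.14 + 1.21Q.
Set SMC = demand: 46.14 + 1.21Q = 105.22 - 1.01Q → Q* = 26.6126.
The Pigouvian tax equals MEC at Q*: 11.71 + 0.18×26.6126 = 16.5003.

tax = £16.50 per unit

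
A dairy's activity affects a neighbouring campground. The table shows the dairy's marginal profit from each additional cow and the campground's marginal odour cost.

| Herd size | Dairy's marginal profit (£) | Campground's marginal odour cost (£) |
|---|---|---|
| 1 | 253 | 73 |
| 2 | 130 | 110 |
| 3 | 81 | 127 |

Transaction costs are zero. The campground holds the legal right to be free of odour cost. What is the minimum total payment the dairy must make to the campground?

£183

Efficient level: marginal profit ≥ marginal odour cost through level 2, so k* = 2.
With the campground holding the right, the dairy must at least compensate total damage at k*: 73 + 110 = 183.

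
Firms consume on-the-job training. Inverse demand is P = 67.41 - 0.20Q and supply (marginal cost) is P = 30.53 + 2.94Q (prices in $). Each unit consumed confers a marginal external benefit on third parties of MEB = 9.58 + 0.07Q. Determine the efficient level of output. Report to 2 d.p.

Social marginal benefit = demand + MEB = 76.99 - 0.13Q.
Set SMB = MC: 76.99 - 0.13Q = 30.53 + 2.94Q → Q* = 15.1336.

Q* = 15.13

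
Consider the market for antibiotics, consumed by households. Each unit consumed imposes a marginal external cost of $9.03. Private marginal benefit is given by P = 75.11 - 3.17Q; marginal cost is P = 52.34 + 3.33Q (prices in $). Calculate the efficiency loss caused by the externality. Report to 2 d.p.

Market equilibrium (private): 52.34 + 3.33Q = 75.11 - 3.17Q → Q_m = 3.5031.
Social marginal benefit = demand − MEC = 66.08 - 3.17Q.
Set SMB = MC: 66.08 - 3.17Q = 52.34 + 3.33Q → Q* = 2.1138.
The loss is the area between SMB and MC from Q* to Q_m; with linear curves that's a triangle of height MEC(Q_m).
DWL = ½ × 1.3893 × 9.0300 = 6.2727.

DWL = $6.27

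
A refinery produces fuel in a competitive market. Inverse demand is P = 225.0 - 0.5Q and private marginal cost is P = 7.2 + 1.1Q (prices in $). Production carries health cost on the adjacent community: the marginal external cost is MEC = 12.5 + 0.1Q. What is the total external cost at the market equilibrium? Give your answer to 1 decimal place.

$2628.1

Market equilibrium (private): 7.2 + 1.1Q = 225.0 - 0.5Q → Q_m = 136.1250.
Total external cost = ∫₀^{Q_m} (12.5 + 0.1Q) dQ = 12.5×136.1250 + ½×0.1×136.1250² = 2628.0633.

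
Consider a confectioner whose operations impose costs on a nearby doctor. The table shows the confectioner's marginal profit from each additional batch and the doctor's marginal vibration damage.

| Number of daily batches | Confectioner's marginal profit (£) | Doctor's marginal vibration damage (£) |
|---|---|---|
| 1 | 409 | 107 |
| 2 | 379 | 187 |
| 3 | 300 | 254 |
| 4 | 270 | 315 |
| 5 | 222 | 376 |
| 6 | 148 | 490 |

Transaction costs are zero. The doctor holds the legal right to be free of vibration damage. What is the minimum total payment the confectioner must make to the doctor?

Efficient level: marginal profit ≥ marginal vibration damage through level 3, so k* = 3.
With the doctor holding the right, the confectioner must at least compensate total damage at k*: 107 + 187 + 254 = 548.

£548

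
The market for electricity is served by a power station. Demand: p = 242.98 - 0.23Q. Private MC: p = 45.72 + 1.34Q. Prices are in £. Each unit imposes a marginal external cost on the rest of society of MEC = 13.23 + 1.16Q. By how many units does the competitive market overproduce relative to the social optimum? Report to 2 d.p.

58.23 units

Market equilibrium (private): 45.72 + 1.34Q = 242.98 - 0.23Q → Q_m = 125.6433.
Social marginal cost = private MC + MEC = 58.95 + 2.50Q.
Set SMC = demand: 58.95 + 2.50Q = 242.98 - 0.23Q → Q* = 67.4103.
Gap = |125.6433 − 67.4103| = 58.2330.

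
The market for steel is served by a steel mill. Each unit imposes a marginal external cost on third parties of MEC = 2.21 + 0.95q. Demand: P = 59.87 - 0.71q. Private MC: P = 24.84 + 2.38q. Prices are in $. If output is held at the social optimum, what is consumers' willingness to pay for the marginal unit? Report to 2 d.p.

Social marginal cost = private MC + MEC = 27.05 + 3.33q.
Set SMC = demand: 27.05 + 3.33q = 59.87 - 0.71q → q* = 8.1238.
Consumer price on the demand curve at q*: 59.87 − 0.71×8.1238 = 54.1021.

P = $54.10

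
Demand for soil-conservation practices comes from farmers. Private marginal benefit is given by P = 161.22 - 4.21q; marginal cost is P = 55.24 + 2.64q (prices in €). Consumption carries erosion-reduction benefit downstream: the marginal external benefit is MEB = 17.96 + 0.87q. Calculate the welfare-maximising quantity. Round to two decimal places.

Social marginal benefit = demand + MEB = 179.18 - 3.34q.
Set SMB = MC: 179.18 - 3.34q = 55.24 + 2.64q → q* = 20.7258.

q* = 20.73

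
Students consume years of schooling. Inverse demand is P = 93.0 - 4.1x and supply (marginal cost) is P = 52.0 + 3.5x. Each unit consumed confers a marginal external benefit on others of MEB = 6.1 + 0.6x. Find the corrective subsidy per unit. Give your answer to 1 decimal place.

subsidy = 10.1 per unit

Social marginal benefit = demand + MEB = 99.1 - 3.5x.
Set SMB = MC: 99.1 - 3.5x = 52.0 + 3.5x → x* = 6.7286.
The Pigouvian subsidy equals MEB at x*: 6.1 + 0.6×6.7286 = 10.1372.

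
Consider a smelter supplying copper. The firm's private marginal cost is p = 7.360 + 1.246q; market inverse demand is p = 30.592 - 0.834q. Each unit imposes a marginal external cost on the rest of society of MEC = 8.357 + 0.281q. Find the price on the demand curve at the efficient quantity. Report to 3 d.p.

P = 25.338

Social marginal cost = private MC + MEC = 15.717 + 1.527q.
Set SMC = demand: 15.717 + 1.527q = 30.592 - 0.834q → q* = 6.3003.
Consumer price on the demand curve at q*: 30.592 − 0.834×6.3003 = 25.3375.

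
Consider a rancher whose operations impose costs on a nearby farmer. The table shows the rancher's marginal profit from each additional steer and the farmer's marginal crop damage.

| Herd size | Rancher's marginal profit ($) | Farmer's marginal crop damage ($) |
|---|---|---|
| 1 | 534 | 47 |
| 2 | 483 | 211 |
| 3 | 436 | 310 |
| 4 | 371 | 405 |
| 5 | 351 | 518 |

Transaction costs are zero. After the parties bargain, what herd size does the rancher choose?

3

Bargaining reaches the level where marginal profit last exceeds marginal crop damage.
That holds through level 3 (436 ≥ 310) but not at 4 (371 < 405).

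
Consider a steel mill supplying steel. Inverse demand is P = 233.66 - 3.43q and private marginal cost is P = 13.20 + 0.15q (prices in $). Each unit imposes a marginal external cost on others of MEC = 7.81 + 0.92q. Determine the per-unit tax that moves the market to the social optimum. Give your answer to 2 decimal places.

Social marginal cost = private MC + MEC = 21.01 + 1.07q.
Set SMC = demand: 21.01 + 1.07q = 233.66 - 3.43q → q* = 47.2556.
The Pigouvian tax equals MEC at q*: 7.81 + 0.92×47.2556 = 51.2852.

tax = $51.29 per unit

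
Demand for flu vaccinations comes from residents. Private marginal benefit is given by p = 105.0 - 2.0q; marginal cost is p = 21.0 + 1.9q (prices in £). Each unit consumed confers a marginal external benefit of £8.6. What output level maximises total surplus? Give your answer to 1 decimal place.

q* = 23.7

Social marginal benefit = demand + MEB = 113.6 - 2.0q.
Set SMB = MC: 113.6 - 2.0q = 21.0 + 1.9q → q* = 23.7436.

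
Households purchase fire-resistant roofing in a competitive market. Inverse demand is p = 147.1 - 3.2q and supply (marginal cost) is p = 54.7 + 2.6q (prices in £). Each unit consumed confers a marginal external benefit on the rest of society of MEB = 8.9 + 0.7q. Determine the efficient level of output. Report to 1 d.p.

Social marginal benefit = demand + MEB = 156.0 - 2.5q.
Set SMB = MC: 156.0 - 2.5q = 54.7 + 2.6q → q* = 19.8627.

q* = 19.9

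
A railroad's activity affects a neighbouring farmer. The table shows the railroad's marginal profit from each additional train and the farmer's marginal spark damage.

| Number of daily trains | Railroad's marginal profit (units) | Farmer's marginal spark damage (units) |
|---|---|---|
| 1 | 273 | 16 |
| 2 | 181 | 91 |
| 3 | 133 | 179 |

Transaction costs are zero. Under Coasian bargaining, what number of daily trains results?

Bargaining reaches the level where marginal profit last exceeds marginal spark damage.
That holds through level 2 (181 ≥ 91) but not at 3 (133 < 179).

2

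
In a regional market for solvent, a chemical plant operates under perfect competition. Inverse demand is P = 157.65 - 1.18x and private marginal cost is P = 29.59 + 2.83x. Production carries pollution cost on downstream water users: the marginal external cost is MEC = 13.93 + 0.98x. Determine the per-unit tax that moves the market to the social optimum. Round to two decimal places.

tax = 36.34 per unit

Social marginal cost = private MC + MEC = 43.52 + 3.81x.
Set SMC = demand: 43.52 + 3.81x = 157.65 - 1.18x → x* = 22.8717.
The Pigouvian tax equals MEC at x*: 13.93 + 0.98×22.8717 = 36.3443.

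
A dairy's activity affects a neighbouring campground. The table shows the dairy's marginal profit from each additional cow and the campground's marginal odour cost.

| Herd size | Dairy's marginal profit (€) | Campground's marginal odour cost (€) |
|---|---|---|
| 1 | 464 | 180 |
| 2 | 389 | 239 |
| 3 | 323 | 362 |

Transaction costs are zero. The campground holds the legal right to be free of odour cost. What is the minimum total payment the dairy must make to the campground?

Efficient level: marginal profit ≥ marginal odour cost through level 2, so k* = 2.
With the campground holding the right, the dairy must at least compensate total damage at k*: 180 + 239 = 419.

€419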